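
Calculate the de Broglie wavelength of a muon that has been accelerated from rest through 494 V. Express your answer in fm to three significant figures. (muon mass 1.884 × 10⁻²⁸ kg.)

KE = eV = 1.602 × 10⁻¹⁹ × 494.0 = 7.914 × 10⁻¹⁷ J.
p = √(2mKE) = √(2 × 1.884 × 10⁻²⁸ × 7.914 × 10⁻¹⁷) = 1.727 × 10⁻²² kg·m/s.
λ = h/p = 6.626 × 10⁻³⁴ / 1.727 × 10⁻²² = 3.84 × 10⁻¹² m = 3840 fm.

λ = 3840 fm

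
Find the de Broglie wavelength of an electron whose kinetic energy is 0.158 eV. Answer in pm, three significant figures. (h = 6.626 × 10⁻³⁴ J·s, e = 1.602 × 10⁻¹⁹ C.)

λ = 3090 pm

KE = 0.158 eV = 2.531 × 10⁻²⁰ J.
p = √(2mKE) = √(2 × 9.109 × 10⁻³¹ × 2.531 × 10⁻²⁰) = 2.147 × 10⁻²⁵ kg·m/s.
λ = h/p = 6.626 × 10⁻³⁴ / 2.147 × 10⁻²⁵ = 3.09 × 10⁻⁹ m = 3090 pm.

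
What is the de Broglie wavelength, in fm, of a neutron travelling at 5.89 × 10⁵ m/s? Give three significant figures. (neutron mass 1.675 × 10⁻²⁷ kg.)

λ = 672 fm

p = mv = 1.675 × 10⁻²⁷ × 5.89 × 10⁵ = 9.866 × 10⁻²² kg·m/s.
λ = h/p = 6.626 × 10⁻³⁴ / 9.866 × 10⁻²² = 6.72 × 10⁻¹³ m = 672 fm.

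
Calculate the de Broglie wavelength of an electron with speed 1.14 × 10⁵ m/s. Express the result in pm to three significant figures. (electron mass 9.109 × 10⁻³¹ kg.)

λ = 6380 pm

p = mv = 9.109 × 10⁻³¹ × 1.14 × 10⁵ = 1.038 × 10⁻²⁵ kg·m/s.
λ = h/p = 6.626 × 10⁻³⁴ / 1.038 × 10⁻²⁵ = 6.38 × 10⁻⁹ m = 6380 pm.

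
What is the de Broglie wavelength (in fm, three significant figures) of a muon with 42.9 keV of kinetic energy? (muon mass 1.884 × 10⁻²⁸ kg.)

KE = 42.9 keV = 6.873 × 10⁻¹⁵ J.
p = √(2mKE) = √(2 × 1.884 × 10⁻²⁸ × 6.873 × 10⁻¹⁵) = 1.609 × 10⁻²¹ kg·m/s.
λ = h/p = 6.626 × 10⁻³⁴ / 1.609 × 10⁻²¹ = 4.12 × 10⁻¹³ m = 412 fm.

λ = 412 fm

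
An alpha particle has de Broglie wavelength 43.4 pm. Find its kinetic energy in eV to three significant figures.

KE = 0.109 eV

p = h/λ = 6.626 × 10⁻³⁴ / 4.340 × 10⁻¹¹ = 1.527 × 10⁻²³ kg·m/s.
KE = p²/(2m) = (1.527 × 10⁻²³)² / (2 × 6.645 × 10⁻²⁷) = 1.754 × 10⁻²⁰ J = 0.109 eV.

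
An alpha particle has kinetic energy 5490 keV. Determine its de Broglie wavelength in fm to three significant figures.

λ = 6.13 fm

KE = 5490 keV = 8.795 × 10⁻¹³ J.
p = √(2mKE) = √(2 × 6.645 × 10⁻²⁷ × 8.795 × 10⁻¹³) = 1.081 × 10⁻¹⁹ kg·m/s.
λ = h/p = 6.626 × 10⁻³⁴ / 1.081 × 10⁻¹⁹ = 6.13 × 10⁻¹⁵ m = 6.13 fm.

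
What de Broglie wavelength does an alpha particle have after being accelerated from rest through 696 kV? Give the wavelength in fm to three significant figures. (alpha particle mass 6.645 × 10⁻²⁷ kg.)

KE = 2eV = 2 × 1.602 × 10⁻¹⁹ × 6.960 × 10⁵ = 2.230 × 10⁻¹³ J.
p = √(2mKE) = √(2 × 6.645 × 10⁻²⁷ × 2.230 × 10⁻¹³) = 5.444 × 10⁻²⁰ kg·m/s.
λ = h/p = 6.626 × 10⁻³⁴ / 5.444 × 10⁻²⁰ = 1.22 × 10⁻¹⁴ m = 12.2 fm.

λ = 12.2 fm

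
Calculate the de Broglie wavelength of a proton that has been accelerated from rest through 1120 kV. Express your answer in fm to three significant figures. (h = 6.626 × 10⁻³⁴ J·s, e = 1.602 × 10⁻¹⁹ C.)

λ = 27.0 fm

KE = eV = 1.602 × 10⁻¹⁹ × 1.120 × 10⁶ = 1.794 × 10⁻¹³ J.
p = √(2mKE) = √(2 × 1.673 × 10⁻²⁷ × 1.794 × 10⁻¹³) = 2.450 × 10⁻²⁰ kg·m/s.
λ = h/p = 6.626 × 10⁻³⁴ / 2.450 × 10⁻²⁰ = 2.70 × 10⁻¹⁴ m = 27.0 fm.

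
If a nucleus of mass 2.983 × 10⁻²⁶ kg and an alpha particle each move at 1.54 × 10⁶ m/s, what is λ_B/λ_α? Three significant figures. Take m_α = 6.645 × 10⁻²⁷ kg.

λ_B/λ_α = 0.223

At fixed v, p = mv so λ = h/(mv) ∝ 1/m.
λ_B/λ_α = m_α/m_B = 6.645 × 10⁻²⁷/2.983 × 10⁻²⁶ = 0.223.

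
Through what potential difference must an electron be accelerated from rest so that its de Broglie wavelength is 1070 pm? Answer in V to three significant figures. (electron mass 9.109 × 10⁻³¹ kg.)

V = 1.31 V

p = h/λ = 6.626 × 10⁻³⁴ / 1.070 × 10⁻⁹ = 6.193 × 10⁻²⁵ kg·m/s.
KE = p²/(2m) = 2.105 × 10⁻¹⁹ J.
V = KE/e = 2.105 × 10⁻¹⁹ / (1.602 × 10⁻¹⁹) = 1.31 V.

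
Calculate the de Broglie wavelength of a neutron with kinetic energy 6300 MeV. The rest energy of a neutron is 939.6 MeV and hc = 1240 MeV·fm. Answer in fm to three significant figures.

Total energy E = KE + m₀c² = 6300 + 939.6 = 7239.6 MeV.
(pc)² = E² − (m₀c²)² = (7239.6)² − (939.6)² = 5.153 × 10⁷ MeV², so pc = 7178 MeV.
λ = hc/(pc) = 1240 MeV·fm / 7178 MeV = 0.173 fm.

λ = 0.173 fm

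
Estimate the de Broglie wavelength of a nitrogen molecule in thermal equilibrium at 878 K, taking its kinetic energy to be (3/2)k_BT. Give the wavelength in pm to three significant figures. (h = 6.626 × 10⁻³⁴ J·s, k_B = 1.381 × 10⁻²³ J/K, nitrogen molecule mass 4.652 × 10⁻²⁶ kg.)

KE = (3/2)k_BT = 1.5 × 1.381 × 10⁻²³ × 878 = 1.819 × 10⁻²⁰ J.
p = √(2mKE) = √(2 × 4.652 × 10⁻²⁶ × 1.819 × 10⁻²⁰) = 4.114 × 10⁻²³ kg·m/s.
λ = h/p = 1.61 × 10⁻¹¹ m = 16.1 pm.

λ = 16.1 pm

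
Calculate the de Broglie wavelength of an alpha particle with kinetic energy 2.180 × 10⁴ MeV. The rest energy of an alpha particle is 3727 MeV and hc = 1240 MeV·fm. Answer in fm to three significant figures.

λ = 0.0491 fm

Total energy E = KE + m₀c² = 2.180 × 10⁴ + 3727 = 25527 MeV.
(pc)² = E² − (m₀c²)² = (25527)² − (3727)² = 6.377 × 10⁸ MeV², so pc = 2.525 × 10⁴ MeV.
λ = hc/(pc) = 1240 MeV·fm / 2.525 × 10⁴ MeV = 0.0491 fm.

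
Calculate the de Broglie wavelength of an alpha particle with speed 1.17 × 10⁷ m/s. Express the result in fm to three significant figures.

λ = 8.52 fm

p = mv = 6.645 × 10⁻²⁷ × 1.17 × 10⁷ = 7.775 × 10⁻²⁰ kg·m/s.
λ = h/p = 6.626 × 10⁻³⁴ / 7.775 × 10⁻²⁰ = 8.52 × 10⁻¹⁵ m = 8.52 fm.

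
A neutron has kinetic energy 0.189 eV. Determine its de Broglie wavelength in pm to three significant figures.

λ = 65.8 pm

KE = 0.189 eV = 3.028 × 10⁻²⁰ J.
p = √(2mKE) = √(2 × 1.675 × 10⁻²⁷ × 3.028 × 10⁻²⁰) = 1.007 × 10⁻²³ kg·m/s.
λ = h/p = 6.626 × 10⁻³⁴ / 1.007 × 10⁻²³ = 6.58 × 10⁻¹¹ m = 65.8 pm.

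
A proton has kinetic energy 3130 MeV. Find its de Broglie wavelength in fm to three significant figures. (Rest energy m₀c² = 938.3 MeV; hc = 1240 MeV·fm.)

Total energy E = KE + m₀c² = 3130 + 938.3 = 4068.3 MeV.
(pc)² = E² − (m₀c²)² = (4068.3)² − (938.3)² = 1.567 × 10⁷ MeV², so pc = 3959 MeV.
λ = hc/(pc) = 1240 MeV·fm / 3959 MeV = 0.313 fm.

λ = 0.313 fm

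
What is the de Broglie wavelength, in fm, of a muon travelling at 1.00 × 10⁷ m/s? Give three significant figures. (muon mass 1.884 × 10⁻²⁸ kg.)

λ = 352 fm

p = mv = 1.884 × 10⁻²⁸ × 1.00 × 10⁷ = 1.884 × 10⁻²¹ kg·m/s.
λ = h/p = 6.626 × 10⁻³⁴ / 1.884 × 10⁻²¹ = 3.52 × 10⁻¹³ m = 352 fm.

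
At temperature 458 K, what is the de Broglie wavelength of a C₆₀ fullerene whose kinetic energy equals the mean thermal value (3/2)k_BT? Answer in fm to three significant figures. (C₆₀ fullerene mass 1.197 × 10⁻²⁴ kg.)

λ = 4400 fm

KE = (3/2)k_BT = 1.5 × 1.381 × 10⁻²³ × 458 = 9.487 × 10⁻²¹ J.
p = √(2mKE) = √(2 × 1.197 × 10⁻²⁴ × 9.487 × 10⁻²¹) = 1.507 × 10⁻²² kg·m/s.
λ = h/p = 4.40 × 10⁻¹² m = 4400 fm.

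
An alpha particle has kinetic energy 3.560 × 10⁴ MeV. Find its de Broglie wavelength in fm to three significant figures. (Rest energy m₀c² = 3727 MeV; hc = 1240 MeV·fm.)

λ = 0.0317 fm

Total energy E = KE + m₀c² = 3.560 × 10⁴ + 3727 = 39327 MeV.
(pc)² = E² − (m₀c²)² = (39327)² − (3727)² = 1.533 × 10⁹ MeV², so pc = 3.915 × 10⁴ MeV.
λ = hc/(pc) = 1240 MeV·fm / 3.915 × 10⁴ MeV = 0.0317 fm.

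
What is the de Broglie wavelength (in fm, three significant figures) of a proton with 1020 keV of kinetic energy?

KE = 1020 keV = 1.634 × 10⁻¹³ J.
p = √(2mKE) = √(2 × 1.673 × 10⁻²⁷ × 1.634 × 10⁻¹³) = 2.338 × 10⁻²⁰ kg·m/s.
λ = h/p = 6.626 × 10⁻³⁴ / 2.338 × 10⁻²⁰ = 2.83 × 10⁻¹⁴ m = 28.3 fm.

λ = 28.3 fm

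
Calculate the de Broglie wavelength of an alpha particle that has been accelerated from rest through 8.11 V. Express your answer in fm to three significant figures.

λ = 3570 fm

KE = 2eV = 2 × 1.602 × 10⁻¹⁹ × 8.110 = 2.598 × 10⁻¹⁸ J.
p = √(2mKE) = √(2 × 6.645 × 10⁻²⁷ × 2.598 × 10⁻¹⁸) = 1.858 × 10⁻²² kg·m/s.
λ = h/p = 6.626 × 10⁻³⁴ / 1.858 × 10⁻²² = 3.57 × 10⁻¹² m = 3570 fm.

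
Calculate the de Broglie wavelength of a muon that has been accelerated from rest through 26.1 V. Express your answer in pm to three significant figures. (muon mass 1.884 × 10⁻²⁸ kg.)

λ = 16.7 pm

KE = eV = 1.602 × 10⁻¹⁹ × 26.10 = 4.181 × 10⁻¹⁸ J.
p = √(2mKE) = √(2 × 1.884 × 10⁻²⁸ × 4.181 × 10⁻¹⁸) = 3.969 × 10⁻²³ kg·m/s.
λ = h/p = 6.626 × 10⁻³⁴ / 3.969 × 10⁻²³ = 1.67 × 10⁻¹¹ m = 16.7 pm.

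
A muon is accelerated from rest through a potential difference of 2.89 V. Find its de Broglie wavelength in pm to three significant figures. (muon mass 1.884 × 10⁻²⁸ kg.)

KE = eV = 1.602 × 10⁻¹⁹ × 2.890 = 4.630 × 10⁻¹⁹ J.
p = √(2mKE) = √(2 × 1.884 × 10⁻²⁸ × 4.630 × 10⁻¹⁹) = 1.321 × 10⁻²³ kg·m/s.
λ = h/p = 6.626 × 10⁻³⁴ / 1.321 × 10⁻²³ = 5.02 × 10⁻¹¹ m = 50.2 pm.

λ = 50.2 pm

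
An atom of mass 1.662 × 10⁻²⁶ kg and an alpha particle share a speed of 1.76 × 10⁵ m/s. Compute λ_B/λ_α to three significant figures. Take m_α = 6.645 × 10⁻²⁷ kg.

At fixed v, p = mv so λ = h/(mv) ∝ 1/m.
λ_B/λ_α = m_α/m_B = 6.645 × 10⁻²⁷/1.662 × 10⁻²⁶ = 0.400.

λ_B/λ_α = 0.400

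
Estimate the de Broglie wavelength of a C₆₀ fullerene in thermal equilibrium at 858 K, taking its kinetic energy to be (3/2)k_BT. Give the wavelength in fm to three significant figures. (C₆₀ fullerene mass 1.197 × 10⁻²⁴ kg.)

KE = (3/2)k_BT = 1.5 × 1.381 × 10⁻²³ × 858 = 1.777 × 10⁻²⁰ J.
p = √(2mKE) = √(2 × 1.197 × 10⁻²⁴ × 1.777 × 10⁻²⁰) = 2.063 × 10⁻²² kg·m/s.
λ = h/p = 3.21 × 10⁻¹² m = 3210 fm.

λ = 3210 fm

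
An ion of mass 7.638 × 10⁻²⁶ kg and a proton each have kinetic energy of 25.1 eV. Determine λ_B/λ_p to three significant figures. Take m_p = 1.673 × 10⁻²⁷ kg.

λ_B/λ_p = 0.148

At fixed KE, p = √(2mKE) so λ = h/p ∝ 1/√m.
λ_B/λ_p = √(m_p/m_B) = √(1.673 × 10⁻²⁷/7.638 × 10⁻²⁶) = √(0.02190) = 0.148.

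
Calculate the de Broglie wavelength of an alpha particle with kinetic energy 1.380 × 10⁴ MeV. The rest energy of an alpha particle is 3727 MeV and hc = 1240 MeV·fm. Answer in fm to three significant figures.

λ = 0.0724 fm

Total energy E = KE + m₀c² = 1.380 × 10⁴ + 3727 = 17527 MeV.
(pc)² = E² − (m₀c²)² = (17527)² − (3727)² = 2.933 × 10⁸ MeV², so pc = 1.713 × 10⁴ MeV.
λ = hc/(pc) = 1240 MeV·fm / 1.713 × 10⁴ MeV = 0.0724 fm.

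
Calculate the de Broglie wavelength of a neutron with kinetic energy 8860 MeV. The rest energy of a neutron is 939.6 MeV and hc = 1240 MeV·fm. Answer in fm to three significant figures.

λ = 0.127 fm

Total energy E = KE + m₀c² = 8860 + 939.6 = 9799.6 MeV.
(pc)² = E² − (m₀c²)² = (9799.6)² − (939.6)² = 9.515 × 10⁷ MeV², so pc = 9754 MeV.
λ = hc/(pc) = 1240 MeV·fm / 9754 MeV = 0.127 fm.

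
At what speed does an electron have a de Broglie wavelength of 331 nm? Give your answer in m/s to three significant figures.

v = 2200 m/s

p = h/λ = 6.626 × 10⁻³⁴ / 3.310 × 10⁻⁷ = 2.002 × 10⁻²⁷ kg·m/s.
v = p/m = 2.002 × 10⁻²⁷ / 9.109 × 10⁻³¹ = 2.20 × 10³ m/s = 2200 m/s.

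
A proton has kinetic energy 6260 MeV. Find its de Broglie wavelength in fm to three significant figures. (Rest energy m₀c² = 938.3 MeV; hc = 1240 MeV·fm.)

Total energy E = KE + m₀c² = 6260 + 938.3 = 7198.3 MeV.
(pc)² = E² − (m₀c²)² = (7198.3)² − (938.3)² = 5.094 × 10⁷ MeV², so pc = 7137 MeV.
λ = hc/(pc) = 1240 MeV·fm / 7137 MeV = 0.174 fm.

λ = 0.174 fm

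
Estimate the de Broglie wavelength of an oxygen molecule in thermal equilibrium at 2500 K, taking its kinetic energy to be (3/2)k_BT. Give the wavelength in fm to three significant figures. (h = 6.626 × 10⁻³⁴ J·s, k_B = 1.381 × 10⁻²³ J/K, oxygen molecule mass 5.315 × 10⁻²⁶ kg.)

λ = 8930 fm

KE = (3/2)k_BT = 1.5 × 1.381 × 10⁻²³ × 2500 = 5.179 × 10⁻²⁰ J.
p = √(2mKE) = √(2 × 5.315 × 10⁻²⁶ × 5.179 × 10⁻²⁰) = 7.420 × 10⁻²³ kg·m/s.
λ = h/p = 8.93 × 10⁻¹² m = 8930 fm.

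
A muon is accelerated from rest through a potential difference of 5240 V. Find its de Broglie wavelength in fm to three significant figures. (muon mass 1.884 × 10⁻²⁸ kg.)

KE = eV = 1.602 × 10⁻¹⁹ × 5240 = 8.394 × 10⁻¹⁶ J.
p = √(2mKE) = √(2 × 1.884 × 10⁻²⁸ × 8.394 × 10⁻¹⁶) = 5.624 × 10⁻²² kg·m/s.
λ = h/p = 6.626 × 10⁻³⁴ / 5.624 × 10⁻²² = 1.18 × 10⁻¹² m = 1180 fm.

λ = 1180 fm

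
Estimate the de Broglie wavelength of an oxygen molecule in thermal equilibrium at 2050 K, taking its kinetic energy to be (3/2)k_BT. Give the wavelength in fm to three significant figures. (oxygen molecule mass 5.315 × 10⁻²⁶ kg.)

KE = (3/2)k_BT = 1.5 × 1.381 × 10⁻²³ × 2050 = 4.247 × 10⁻²⁰ J.
p = √(2mKE) = √(2 × 5.315 × 10⁻²⁶ × 4.247 × 10⁻²⁰) = 6.719 × 10⁻²³ kg·m/s.
λ = h/p = 9.86 × 10⁻¹² m = 9860 fm.

λ = 9860 fm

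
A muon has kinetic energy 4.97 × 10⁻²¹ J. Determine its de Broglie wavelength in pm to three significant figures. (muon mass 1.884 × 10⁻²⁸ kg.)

λ = 484 pm

p = √(2mKE) = √(2 × 1.884 × 10⁻²⁸ × 4.970 × 10⁻²¹) = 1.368 × 10⁻²⁴ kg·m/s.
λ = h/p = 6.626 × 10⁻³⁴ / 1.368 × 10⁻²⁴ = 4.84 × 10⁻¹⁰ m = 484 pm.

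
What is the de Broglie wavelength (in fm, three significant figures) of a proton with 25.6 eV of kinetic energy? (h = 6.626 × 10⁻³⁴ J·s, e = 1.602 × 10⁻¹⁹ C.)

λ = 5660 fm

KE = 25.6 eV = 4.101 × 10⁻¹⁸ J.
p = √(2mKE) = √(2 × 1.673 × 10⁻²⁷ × 4.101 × 10⁻¹⁸) = 1.171 × 10⁻²² kg·m/s.
λ = h/p = 6.626 × 10⁻³⁴ / 1.171 × 10⁻²² = 5.66 × 10⁻¹² m = 5660 fm.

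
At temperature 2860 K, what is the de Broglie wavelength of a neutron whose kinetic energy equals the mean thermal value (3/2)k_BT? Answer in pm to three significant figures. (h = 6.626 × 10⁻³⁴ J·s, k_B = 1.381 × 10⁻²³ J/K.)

KE = (3/2)k_BT = 1.5 × 1.381 × 10⁻²³ × 2860 = 5.924 × 10⁻²⁰ J.
p = √(2mKE) = √(2 × 1.675 × 10⁻²⁷ × 5.924 × 10⁻²⁰) = 1.409 × 10⁻²³ kg·m/s.
λ = h/p = 4.70 × 10⁻¹¹ m = 47.0 pm.

λ = 47.0 pm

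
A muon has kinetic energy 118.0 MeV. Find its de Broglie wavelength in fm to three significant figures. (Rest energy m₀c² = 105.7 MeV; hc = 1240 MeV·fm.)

Total energy E = KE + m₀c² = 118.0 + 105.7 = 223.7 MeV.
(pc)² = E² − (m₀c²)² = (223.7)² − (105.7)² = 3.887 × 10⁴ MeV², so pc = 197.2 MeV.
λ = hc/(pc) = 1240 MeV·fm / 197.2 MeV = 6.29 fm.

λ = 6.29 fm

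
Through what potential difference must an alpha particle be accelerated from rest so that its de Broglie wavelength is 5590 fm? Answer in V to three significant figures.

p = h/λ = 6.626 × 10⁻³⁴ / 5.590 × 10⁻¹² = 1.185 × 10⁻²² kg·m/s.
KE = p²/(2m) = 1.057 × 10⁻¹⁸ J.
V = KE/2e = 1.057 × 10⁻¹⁸ / (2 × 1.602 × 10⁻¹⁹) = 3.30 V.

V = 3.30 V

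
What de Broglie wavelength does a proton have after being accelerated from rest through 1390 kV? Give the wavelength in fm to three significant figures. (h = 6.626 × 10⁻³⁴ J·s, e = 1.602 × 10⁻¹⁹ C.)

KE = eV = 1.602 × 10⁻¹⁹ × 1.390 × 10⁶ = 2.227 × 10⁻¹³ J.
p = √(2mKE) = √(2 × 1.673 × 10⁻²⁷ × 2.227 × 10⁻¹³) = 2.730 × 10⁻²⁰ kg·m/s.
λ = h/p = 6.626 × 10⁻³⁴ / 2.730 × 10⁻²⁰ = 2.43 × 10⁻¹⁴ m = 24.3 fm.

λ = 24.3 fm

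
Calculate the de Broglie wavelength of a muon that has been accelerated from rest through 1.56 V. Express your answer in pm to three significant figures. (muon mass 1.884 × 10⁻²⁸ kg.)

λ = 68.3 pm

KE = eV = 1.602 × 10⁻¹⁹ × 1.560 = 2.499 × 10⁻¹⁹ J.
p = √(2mKE) = √(2 × 1.884 × 10⁻²⁸ × 2.499 × 10⁻¹⁹) = 9.704 × 10⁻²⁴ kg·m/s.
λ = h/p = 6.626 × 10⁻³⁴ / 9.704 × 10⁻²⁴ = 6.83 × 10⁻¹¹ m = 68.3 pm.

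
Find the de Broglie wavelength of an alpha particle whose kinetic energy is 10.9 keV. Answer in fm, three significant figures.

KE = 10.9 keV = 1.746 × 10⁻¹⁵ J.
p = √(2mKE) = √(2 × 6.645 × 10⁻²⁷ × 1.746 × 10⁻¹⁵) = 4.817 × 10⁻²¹ kg·m/s.
λ = h/p = 6.626 × 10⁻³⁴ / 4.817 × 10⁻²¹ = 1.38 × 10⁻¹³ m = 138 fm.

λ = 138 fm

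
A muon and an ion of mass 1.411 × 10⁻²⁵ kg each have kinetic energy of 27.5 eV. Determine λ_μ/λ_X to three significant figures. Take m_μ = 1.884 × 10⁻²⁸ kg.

At fixed KE, p = √(2mKE) so λ = h/p ∝ 1/√m.
λ_μ/λ_X = √(m_X/m_μ) = √(1.411 × 10⁻²⁵/1.884 × 10⁻²⁸) = √(748.9) = 27.4.

λ_μ/λ_X = 27.4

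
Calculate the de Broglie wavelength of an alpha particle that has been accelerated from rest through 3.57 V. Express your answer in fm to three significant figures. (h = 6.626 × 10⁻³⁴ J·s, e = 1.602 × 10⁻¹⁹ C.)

KE = 2eV = 2 × 1.602 × 10⁻¹⁹ × 3.570 = 1.144 × 10⁻¹⁸ J.
p = √(2mKE) = √(2 × 6.645 × 10⁻²⁷ × 1.144 × 10⁻¹⁸) = 1.233 × 10⁻²² kg·m/s.
λ = h/p = 6.626 × 10⁻³⁴ / 1.233 × 10⁻²² = 5.37 × 10⁻¹² m = 5370 fm.

λ = 5370 fm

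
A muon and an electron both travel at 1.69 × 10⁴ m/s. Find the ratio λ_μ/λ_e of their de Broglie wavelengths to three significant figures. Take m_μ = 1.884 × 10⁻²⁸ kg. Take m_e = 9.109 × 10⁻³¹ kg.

At fixed v, p = mv so λ = h/(mv) ∝ 1/m.
λ_μ/λ_e = m_e/m_μ = 9.109 × 10⁻³¹/1.884 × 10⁻²⁸ = 4.83 × 10⁻³.

λ_μ/λ_e = 4.83 × 10⁻³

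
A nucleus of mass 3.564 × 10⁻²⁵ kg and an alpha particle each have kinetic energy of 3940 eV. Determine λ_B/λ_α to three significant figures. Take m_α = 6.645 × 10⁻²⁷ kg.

λ_B/λ_α = 0.137

At fixed KE, p = √(2mKE) so λ = h/p ∝ 1/√m.
λ_B/λ_α = √(m_α/m_B) = √(6.645 × 10⁻²⁷/3.564 × 10⁻²⁵) = √(0.01864) = 0.137.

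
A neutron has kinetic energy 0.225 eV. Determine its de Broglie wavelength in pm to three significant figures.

KE = 0.225 eV = 3.605 × 10⁻²⁰ J.
p = √(2mKE) = √(2 × 1.675 × 10⁻²⁷ × 3.605 × 10⁻²⁰) = 1.099 × 10⁻²³ kg·m/s.
λ = h/p = 6.626 × 10⁻³⁴ / 1.099 × 10⁻²³ = 6.03 × 10⁻¹¹ m = 60.3 pm.

λ = 60.3 pm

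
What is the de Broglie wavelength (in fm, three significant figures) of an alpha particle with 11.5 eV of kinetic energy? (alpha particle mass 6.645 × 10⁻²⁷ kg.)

KE = 11.5 eV = 1.842 × 10⁻¹⁸ J.
p = √(2mKE) = √(2 × 6.645 × 10⁻²⁷ × 1.842 × 10⁻¹⁸) = 1.565 × 10⁻²² kg·m/s.
λ = h/p = 6.626 × 10⁻³⁴ / 1.565 × 10⁻²² = 4.23 × 10⁻¹² m = 4230 fm.

λ = 4230 fm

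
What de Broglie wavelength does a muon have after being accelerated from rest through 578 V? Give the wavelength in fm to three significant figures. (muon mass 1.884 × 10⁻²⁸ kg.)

KE = eV = 1.602 × 10⁻¹⁹ × 578.0 = 9.260 × 10⁻¹⁷ J.
p = √(2mKE) = √(2 × 1.884 × 10⁻²⁸ × 9.260 × 10⁻¹⁷) = 1.868 × 10⁻²² kg·m/s.
λ = h/p = 6.626 × 10⁻³⁴ / 1.868 × 10⁻²² = 3.55 × 10⁻¹² m = 3550 fm.

λ = 3550 fm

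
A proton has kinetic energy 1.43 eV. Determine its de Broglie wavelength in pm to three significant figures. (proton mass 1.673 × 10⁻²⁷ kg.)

λ = 23.9 pm

KE = 1.43 eV = 2.291 × 10⁻¹⁹ J.
p = √(2mKE) = √(2 × 1.673 × 10⁻²⁷ × 2.291 × 10⁻¹⁹) = 2.769 × 10⁻²³ kg·m/s.
λ = h/p = 6.626 × 10⁻³⁴ / 2.769 × 10⁻²³ = 2.39 × 10⁻¹¹ m = 23.9 pm.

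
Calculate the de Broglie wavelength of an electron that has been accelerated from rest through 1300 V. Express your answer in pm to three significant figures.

KE = eV = 1.602 × 10⁻¹⁹ × 1300 = 2.083 × 10⁻¹⁶ J.
p = √(2mKE) = √(2 × 9.109 × 10⁻³¹ × 2.083 × 10⁻¹⁶) = 1.948 × 10⁻²³ kg·m/s.
λ = h/p = 6.626 × 10⁻³⁴ / 1.948 × 10⁻²³ = 3.40 × 10⁻¹¹ m = 34.0 pm.

λ = 34.0 pm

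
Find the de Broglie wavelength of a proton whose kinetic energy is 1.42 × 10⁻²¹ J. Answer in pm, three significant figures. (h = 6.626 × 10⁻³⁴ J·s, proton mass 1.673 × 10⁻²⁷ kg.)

λ = 304 pm

p = √(2mKE) = √(2 × 1.673 × 10⁻²⁷ × 1.420 × 10⁻²¹) = 2.180 × 10⁻²⁴ kg·m/s.
λ = h/p = 6.626 × 10⁻³⁴ / 2.180 × 10⁻²⁴ = 3.04 × 10⁻¹⁰ m = 304 pm.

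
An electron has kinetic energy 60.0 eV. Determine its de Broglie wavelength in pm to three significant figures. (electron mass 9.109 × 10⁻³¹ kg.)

KE = 60.0 eV = 9.612 × 10⁻¹⁸ J.
p = √(2mKE) = √(2 × 9.109 × 10⁻³¹ × 9.612 × 10⁻¹⁸) = 4.185 × 10⁻²⁴ kg·m/s.
λ = h/p = 6.626 × 10⁻³⁴ / 4.185 × 10⁻²⁴ = 1.58 × 10⁻¹⁰ m = 158 pm.

λ = 158 pm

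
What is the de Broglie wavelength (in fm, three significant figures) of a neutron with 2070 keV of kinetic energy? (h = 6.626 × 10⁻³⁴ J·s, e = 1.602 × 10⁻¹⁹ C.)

KE = 2070 keV = 3.316 × 10⁻¹³ J.
p = √(2mKE) = √(2 × 1.675 × 10⁻²⁷ × 3.316 × 10⁻¹³) = 3.333 × 10⁻²⁰ kg·m/s.
λ = h/p = 6.626 × 10⁻³⁴ / 3.333 × 10⁻²⁰ = 1.99 × 10⁻¹⁴ m = 19.9 fm.

λ = 19.9 fm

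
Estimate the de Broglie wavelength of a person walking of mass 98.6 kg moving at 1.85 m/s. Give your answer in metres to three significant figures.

p = mv = 98.6 × 1.85 = 1.824 × 10² kg·m/s.
λ = h/p = 6.626 × 10⁻³⁴ / 1.824 × 10² = 3.63 × 10⁻³⁶ m.

λ = 3.63 × 10⁻³⁶ m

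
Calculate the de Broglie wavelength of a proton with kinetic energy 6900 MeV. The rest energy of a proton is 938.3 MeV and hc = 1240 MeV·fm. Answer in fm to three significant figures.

Total energy E = KE + m₀c² = 6900 + 938.3 = 7838.3 MeV.
(pc)² = E² − (m₀c²)² = (7838.3)² − (938.3)² = 6.056 × 10⁷ MeV², so pc = 7782 MeV.
λ = hc/(pc) = 1240 MeV·fm / 7782 MeV = 0.159 fm.

λ = 0.159 fm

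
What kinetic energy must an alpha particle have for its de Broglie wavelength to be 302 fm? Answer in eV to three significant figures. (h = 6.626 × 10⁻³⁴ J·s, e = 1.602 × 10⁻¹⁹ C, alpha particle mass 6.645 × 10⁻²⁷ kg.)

p = h/λ = 6.626 × 10⁻³⁴ / 3.020 × 10⁻¹³ = 2.194 × 10⁻²¹ kg·m/s.
KE = p²/(2m) = (2.194 × 10⁻²¹)² / (2 × 6.645 × 10⁻²⁷) = 3.622 × 10⁻¹⁶ J = 2260 eV.

KE = 2260 eV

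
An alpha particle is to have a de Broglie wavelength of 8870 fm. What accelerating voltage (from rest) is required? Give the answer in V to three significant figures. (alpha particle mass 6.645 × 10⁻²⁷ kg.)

V = 1.31 V

p = h/λ = 6.626 × 10⁻³⁴ / 8.870 × 10⁻¹² = 7.470 × 10⁻²³ kg·m/s.
KE = p²/(2m) = 4.199 × 10⁻¹⁹ J.
V = KE/2e = 4.199 × 10⁻¹⁹ / (2 × 1.602 × 10⁻¹⁹) = 1.31 V.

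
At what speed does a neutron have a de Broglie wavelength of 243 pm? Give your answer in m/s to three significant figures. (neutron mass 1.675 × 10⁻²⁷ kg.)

p = h/λ = 6.626 × 10⁻³⁴ / 2.430 × 10⁻¹⁰ = 2.727 × 10⁻²⁴ kg·m/s.
v = p/m = 2.727 × 10⁻²⁴ / 1.675 × 10⁻²⁷ = 1.63 × 10³ m/s = 1630 m/s.

v = 1630 m/s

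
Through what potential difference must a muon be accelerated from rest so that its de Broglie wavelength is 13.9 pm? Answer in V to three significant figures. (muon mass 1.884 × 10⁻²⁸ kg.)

V = 37.6 V

p = h/λ = 6.626 × 10⁻³⁴ / 1.390 × 10⁻¹¹ = 4.767 × 10⁻²³ kg·m/s.
KE = p²/(2m) = 6.031 × 10⁻¹⁸ J.
V = KE/e = 6.031 × 10⁻¹⁸ / (1.602 × 10⁻¹⁹) = 37.6 V.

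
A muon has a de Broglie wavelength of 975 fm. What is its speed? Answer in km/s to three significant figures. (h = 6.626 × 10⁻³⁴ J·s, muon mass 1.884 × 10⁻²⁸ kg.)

p = h/λ = 6.626 × 10⁻³⁴ / 9.750 × 10⁻¹³ = 6.796 × 10⁻²² kg·m/s.
v = p/m = 6.796 × 10⁻²² / 1.884 × 10⁻²⁸ = 3.61 × 10⁶ m/s = 3610 km/s.

v = 3610 km/s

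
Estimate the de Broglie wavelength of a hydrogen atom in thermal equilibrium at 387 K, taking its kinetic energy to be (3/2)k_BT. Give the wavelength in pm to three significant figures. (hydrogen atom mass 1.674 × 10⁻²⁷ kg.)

λ = 128 pm

KE = (3/2)k_BT = 1.5 × 1.381 × 10⁻²³ × 387 = 8.017 × 10⁻²¹ J.
p = √(2mKE) = √(2 × 1.674 × 10⁻²⁷ × 8.017 × 10⁻²¹) = 5.181 × 10⁻²⁴ kg·m/s.
λ = h/p = 1.28 × 10⁻¹⁰ m = 128 pm.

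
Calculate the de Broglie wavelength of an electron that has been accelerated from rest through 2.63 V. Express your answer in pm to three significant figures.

KE = eV = 1.602 × 10⁻¹⁹ × 2.630 = 4.213 × 10⁻¹⁹ J.
p = √(2mKE) = √(2 × 9.109 × 10⁻³¹ × 4.213 × 10⁻¹⁹) = 8.761 × 10⁻²⁵ kg·m/s.
λ = h/p = 6.626 × 10⁻³⁴ / 8.761 × 10⁻²⁵ = 7.56 × 10⁻¹⁰ m = 756 pm.

λ = 756 pm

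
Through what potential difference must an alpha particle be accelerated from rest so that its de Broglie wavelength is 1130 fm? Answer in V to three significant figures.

p = h/λ = 6.626 × 10⁻³⁴ / 1.130 × 10⁻¹² = 5.864 × 10⁻²² kg·m/s.
KE = p²/(2m) = 2.587 × 10⁻¹⁷ J.
V = KE/2e = 2.587 × 10⁻¹⁷ / (2 × 1.602 × 10⁻¹⁹) = 80.7 V.

V = 80.7 V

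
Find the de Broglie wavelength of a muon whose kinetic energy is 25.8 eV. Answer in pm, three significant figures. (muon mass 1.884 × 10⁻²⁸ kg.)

KE = 25.8 eV = 4.133 × 10⁻¹⁸ J.
p = √(2mKE) = √(2 × 1.884 × 10⁻²⁸ × 4.133 × 10⁻¹⁸) = 3.946 × 10⁻²³ kg·m/s.
λ = h/p = 6.626 × 10⁻³⁴ / 3.946 × 10⁻²³ = 1.68 × 10⁻¹¹ m = 16.8 pm.

λ = 16.8 pm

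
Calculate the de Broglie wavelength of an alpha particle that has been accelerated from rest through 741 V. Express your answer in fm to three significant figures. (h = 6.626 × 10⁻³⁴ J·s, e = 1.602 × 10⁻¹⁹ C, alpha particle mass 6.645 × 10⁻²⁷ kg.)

λ = 373 fm

KE = 2eV = 2 × 1.602 × 10⁻¹⁹ × 741.0 = 2.374 × 10⁻¹⁶ J.
p = √(2mKE) = √(2 × 6.645 × 10⁻²⁷ × 2.374 × 10⁻¹⁶) = 1.776 × 10⁻²¹ kg·m/s.
λ = h/p = 6.626 × 10⁻³⁴ / 1.776 × 10⁻²¹ = 3.73 × 10⁻¹³ m = 373 fm.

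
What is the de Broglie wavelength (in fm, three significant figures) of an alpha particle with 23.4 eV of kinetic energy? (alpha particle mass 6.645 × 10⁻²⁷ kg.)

KE = 23.4 eV = 3.749 × 10⁻¹⁸ J.
p = √(2mKE) = √(2 × 6.645 × 10⁻²⁷ × 3.749 × 10⁻¹⁸) = 2.232 × 10⁻²² kg·m/s.
λ = h/p = 6.626 × 10⁻³⁴ / 2.232 × 10⁻²² = 2.97 × 10⁻¹² m = 2970 fm.

λ = 2970 fm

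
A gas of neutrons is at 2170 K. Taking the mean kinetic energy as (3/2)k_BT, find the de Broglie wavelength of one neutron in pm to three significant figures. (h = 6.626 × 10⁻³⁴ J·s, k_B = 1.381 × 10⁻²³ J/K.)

λ = 54.0 pm

KE = (3/2)k_BT = 1.5 × 1.381 × 10⁻²³ × 2170 = 4.495 × 10⁻²⁰ J.
p = √(2mKE) = √(2 × 1.675 × 10⁻²⁷ × 4.495 × 10⁻²⁰) = 1.227 × 10⁻²³ kg·m/s.
λ = h/p = 5.40 × 10⁻¹¹ m = 54.0 pm.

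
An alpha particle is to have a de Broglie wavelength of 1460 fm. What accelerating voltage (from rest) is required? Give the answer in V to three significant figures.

V = 48.4 V

p = h/λ = 6.626 × 10⁻³⁴ / 1.460 × 10⁻¹² = 4.538 × 10⁻²² kg·m/s.
KE = p²/(2m) = 1.550 × 10⁻¹⁷ J.
V = KE/2e = 1.550 × 10⁻¹⁷ / (2 × 1.602 × 10⁻¹⁹) = 48.4 V.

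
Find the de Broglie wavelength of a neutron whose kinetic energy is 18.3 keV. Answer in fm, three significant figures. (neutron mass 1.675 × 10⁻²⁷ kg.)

λ = 211 fm

KE = 18.3 keV = 2.932 × 10⁻¹⁵ J.
p = √(2mKE) = √(2 × 1.675 × 10⁻²⁷ × 2.932 × 10⁻¹⁵) = 3.134 × 10⁻²¹ kg·m/s.
λ = h/p = 6.626 × 10⁻³⁴ / 3.134 × 10⁻²¹ = 2.11 × 10⁻¹³ m = 211 fm.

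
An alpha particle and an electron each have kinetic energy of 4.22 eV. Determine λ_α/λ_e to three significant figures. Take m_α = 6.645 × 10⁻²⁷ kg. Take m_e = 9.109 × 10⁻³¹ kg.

λ_α/λ_e = 0.0117

At fixed KE, p = √(2mKE) so λ = h/p ∝ 1/√m.
λ_α/λ_e = √(m_e/m_α) = √(9.109 × 10⁻³¹/6.645 × 10⁻²⁷) = √(1.371 × 10⁻⁴) = 0.0117.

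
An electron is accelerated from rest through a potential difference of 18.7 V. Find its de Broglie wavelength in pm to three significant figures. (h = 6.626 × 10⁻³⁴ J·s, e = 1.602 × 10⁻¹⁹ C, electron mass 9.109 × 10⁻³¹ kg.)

KE = eV = 1.602 × 10⁻¹⁹ × 18.70 = 2.996 × 10⁻¹⁸ J.
p = √(2mKE) = √(2 × 9.109 × 10⁻³¹ × 2.996 × 10⁻¹⁸) = 2.336 × 10⁻²⁴ kg·m/s.
λ = h/p = 6.626 × 10⁻³⁴ / 2.336 × 10⁻²⁴ = 2.84 × 10⁻¹⁰ m = 284 pm.

λ = 284 pm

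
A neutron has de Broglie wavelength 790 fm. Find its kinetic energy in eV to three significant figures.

KE = 1310 eV

p = h/λ = 6.626 × 10⁻³⁴ / 7.900 × 10⁻¹³ = 8.387 × 10⁻²² kg·m/s.
KE = p²/(2m) = (8.387 × 10⁻²²)² / (2 × 1.675 × 10⁻²⁷) = 2.100 × 10⁻¹⁶ J = 1310 eV.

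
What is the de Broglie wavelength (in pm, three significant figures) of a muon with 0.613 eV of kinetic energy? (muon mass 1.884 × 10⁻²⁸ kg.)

KE = 0.613 eV = 9.820 × 10⁻²⁰ J.
p = √(2mKE) = √(2 × 1.884 × 10⁻²⁸ × 9.820 × 10⁻²⁰) = 6.083 × 10⁻²⁴ kg·m/s.
λ = h/p = 6.626 × 10⁻³⁴ / 6.083 × 10⁻²⁴ = 1.09 × 10⁻¹⁰ m = 109 pm.

λ = 109 pm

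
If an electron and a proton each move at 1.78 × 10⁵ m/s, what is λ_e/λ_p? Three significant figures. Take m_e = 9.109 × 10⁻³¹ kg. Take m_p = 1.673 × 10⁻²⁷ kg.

At fixed v, p = mv so λ = h/(mv) ∝ 1/m.
λ_e/λ_p = m_p/m_e = 1.673 × 10⁻²⁷/9.109 × 10⁻³¹ = 1840.

λ_e/λ_p = 1840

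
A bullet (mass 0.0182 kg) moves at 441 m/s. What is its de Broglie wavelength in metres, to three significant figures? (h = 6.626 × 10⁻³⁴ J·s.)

p = mv = 0.0182 × 441 = 8.026 kg·m/s.
λ = h/p = 6.626 × 10⁻³⁴ / 8.026 = 8.26 × 10⁻³⁵ m.

λ = 8.26 × 10⁻³⁵ m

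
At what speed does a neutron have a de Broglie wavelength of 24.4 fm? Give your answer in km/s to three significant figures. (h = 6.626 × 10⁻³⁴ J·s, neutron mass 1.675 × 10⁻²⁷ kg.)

p = h/λ = 6.626 × 10⁻³⁴ / 2.440 × 10⁻¹⁴ = 2.716 × 10⁻²⁰ kg·m/s.
v = p/m = 2.716 × 10⁻²⁰ / 1.675 × 10⁻²⁷ = 1.62 × 10⁷ m/s = 1.62 × 10⁴ km/s.

v = 1.62 × 10⁴ km/s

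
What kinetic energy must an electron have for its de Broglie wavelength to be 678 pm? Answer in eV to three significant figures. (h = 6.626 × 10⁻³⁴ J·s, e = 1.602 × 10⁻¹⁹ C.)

p = h/λ = 6.626 × 10⁻³⁴ / 6.780 × 10⁻¹⁰ = 9.773 × 10⁻²⁵ kg·m/s.
KE = p²/(2m) = (9.773 × 10⁻²⁵)² / (2 × 9.109 × 10⁻³¹) = 5.243 × 10⁻¹⁹ J = 3.27 eV.

KE = 3.27 eV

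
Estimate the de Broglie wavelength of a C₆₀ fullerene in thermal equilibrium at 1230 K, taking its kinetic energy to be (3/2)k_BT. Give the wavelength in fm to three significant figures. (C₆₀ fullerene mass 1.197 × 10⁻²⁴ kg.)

KE = (3/2)k_BT = 1.5 × 1.381 × 10⁻²³ × 1230 = 2.548 × 10⁻²⁰ J.
p = √(2mKE) = √(2 × 1.197 × 10⁻²⁴ × 2.548 × 10⁻²⁰) = 2.470 × 10⁻²² kg·m/s.
λ = h/p = 2.68 × 10⁻¹² m = 2680 fm.

λ = 2680 fm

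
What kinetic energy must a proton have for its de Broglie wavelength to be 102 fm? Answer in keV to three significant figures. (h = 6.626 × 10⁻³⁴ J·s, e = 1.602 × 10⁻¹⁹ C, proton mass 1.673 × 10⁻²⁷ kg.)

KE = 78.7 keV

p = h/λ = 6.626 × 10⁻³⁴ / 1.020 × 10⁻¹³ = 6.496 × 10⁻²¹ kg·m/s.
KE = p²/(2m) = (6.496 × 10⁻²¹)² / (2 × 1.673 × 10⁻²⁷) = 1.261 × 10⁻¹⁴ J = 78.7 keV.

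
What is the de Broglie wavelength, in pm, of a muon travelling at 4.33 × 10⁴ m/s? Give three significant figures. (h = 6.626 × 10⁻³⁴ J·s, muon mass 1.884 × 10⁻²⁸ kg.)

λ = 81.2 pm

p = mv = 1.884 × 10⁻²⁸ × 4.33 × 10⁴ = 8.158 × 10⁻²⁴ kg·m/s.
λ = h/p = 6.626 × 10⁻³⁴ / 8.158 × 10⁻²⁴ = 8.12 × 10⁻¹¹ m = 81.2 pm.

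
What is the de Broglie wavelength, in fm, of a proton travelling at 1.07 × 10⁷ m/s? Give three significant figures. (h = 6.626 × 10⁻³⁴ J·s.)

λ = 37.0 fm

p = mv = 1.673 × 10⁻²⁷ × 1.07 × 10⁷ = 1.790 × 10⁻²⁰ kg·m/s.
λ = h/p = 6.626 × 10⁻³⁴ / 1.790 × 10⁻²⁰ = 3.70 × 10⁻¹⁴ m = 37.0 fm.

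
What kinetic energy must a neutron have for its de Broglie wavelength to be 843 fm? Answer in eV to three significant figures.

KE = 1150 eV

p = h/λ = 6.626 × 10⁻³⁴ / 8.430 × 10⁻¹³ = 7.860 × 10⁻²² kg·m/s.
KE = p²/(2m) = (7.860 × 10⁻²²)² / (2 × 1.675 × 10⁻²⁷) = 1.844 × 10⁻¹⁶ J = 1150 eV.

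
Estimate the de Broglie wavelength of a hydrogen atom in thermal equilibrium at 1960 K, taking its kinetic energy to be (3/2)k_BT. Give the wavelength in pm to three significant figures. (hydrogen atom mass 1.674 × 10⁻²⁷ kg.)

KE = (3/2)k_BT = 1.5 × 1.381 × 10⁻²³ × 1960 = 4.060 × 10⁻²⁰ J.
p = √(2mKE) = √(2 × 1.674 × 10⁻²⁷ × 4.060 × 10⁻²⁰) = 1.166 × 10⁻²³ kg·m/s.
λ = h/p = 5.68 × 10⁻¹¹ m = 56.8 pm.

λ = 56.8 pm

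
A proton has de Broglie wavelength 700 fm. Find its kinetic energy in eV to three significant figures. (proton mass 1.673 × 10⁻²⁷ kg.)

KE = 1670 eV

p = h/λ = 6.626 × 10⁻³⁴ / 7.000 × 10⁻¹³ = 9.466 × 10⁻²² kg·m/s.
KE = p²/(2m) = (9.466 × 10⁻²²)² / (2 × 1.673 × 10⁻²⁷) = 2.678 × 10⁻¹⁶ J = 1670 eV.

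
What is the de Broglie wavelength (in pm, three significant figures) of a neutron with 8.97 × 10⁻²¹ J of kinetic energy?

λ = 121 pm

p = √(2mKE) = √(2 × 1.675 × 10⁻²⁷ × 8.970 × 10⁻²¹) = 5.482 × 10⁻²⁴ kg·m/s.
λ = h/p = 6.626 × 10⁻³⁴ / 5.482 × 10⁻²⁴ = 1.21 × 10⁻¹⁰ m = 121 pm.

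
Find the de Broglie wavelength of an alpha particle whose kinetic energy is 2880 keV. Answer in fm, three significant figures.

λ = 8.46 fm

KE = 2880 keV = 4.614 × 10⁻¹³ J.
p = √(2mKE) = √(2 × 6.645 × 10⁻²⁷ × 4.614 × 10⁻¹³) = 7.831 × 10⁻²⁰ kg·m/s.
λ = h/p = 6.626 × 10⁻³⁴ / 7.831 × 10⁻²⁰ = 8.46 × 10⁻¹⁵ m = 8.46 fm.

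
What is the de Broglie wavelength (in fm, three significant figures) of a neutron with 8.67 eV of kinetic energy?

λ = 9710 fm

KE = 8.67 eV = 1.389 × 10⁻¹⁸ J.
p = √(2mKE) = √(2 × 1.675 × 10⁻²⁷ × 1.389 × 10⁻¹⁸) = 6.821 × 10⁻²³ kg·m/s.
λ = h/p = 6.626 × 10⁻³⁴ / 6.821 × 10⁻²³ = 9.71 × 10⁻¹² m = 9710 fm.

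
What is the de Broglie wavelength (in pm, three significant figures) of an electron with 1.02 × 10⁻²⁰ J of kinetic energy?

λ = 4860 pm

p = √(2mKE) = √(2 × 9.109 × 10⁻³¹ × 1.020 × 10⁻²⁰) = 1.363 × 10⁻²⁵ kg·m/s.
λ = h/p = 6.626 × 10⁻³⁴ / 1.363 × 10⁻²⁵ = 4.86 × 10⁻⁹ m = 4860 pm.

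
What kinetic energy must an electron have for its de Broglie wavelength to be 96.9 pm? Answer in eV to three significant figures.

p = h/λ = 6.626 × 10⁻³⁴ / 9.690 × 10⁻¹¹ = 6.838 × 10⁻²⁴ kg·m/s.
KE = p²/(2m) = (6.838 × 10⁻²⁴)² / (2 × 9.109 × 10⁻³¹) = 2.567 × 10⁻¹⁷ J = 160 eV.

KE = 160 eV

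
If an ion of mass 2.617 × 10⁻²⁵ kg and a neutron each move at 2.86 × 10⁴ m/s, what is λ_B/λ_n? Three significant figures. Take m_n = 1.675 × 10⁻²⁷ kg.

At fixed v, p = mv so λ = h/(mv) ∝ 1/m.
λ_B/λ_n = m_n/m_B = 1.675 × 10⁻²⁷/2.617 × 10⁻²⁵ = 6.40 × 10⁻³.

λ_B/λ_n = 6.40 × 10⁻³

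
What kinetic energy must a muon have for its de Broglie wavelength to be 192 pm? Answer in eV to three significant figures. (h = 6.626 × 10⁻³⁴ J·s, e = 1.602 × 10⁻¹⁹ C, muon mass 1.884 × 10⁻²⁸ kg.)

p = h/λ = 6.626 × 10⁻³⁴ / 1.920 × 10⁻¹⁰ = 3.451 × 10⁻²⁴ kg·m/s.
KE = p²/(2m) = (3.451 × 10⁻²⁴)² / (2 × 1.884 × 10⁻²⁸) = 3.161 × 10⁻²⁰ J = 0.197 eV.

KE = 0.197 eV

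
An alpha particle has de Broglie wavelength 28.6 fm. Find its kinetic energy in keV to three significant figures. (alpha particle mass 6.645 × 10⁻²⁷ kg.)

KE = 252 keV

p = h/λ = 6.626 × 10⁻³⁴ / 2.860 × 10⁻¹⁴ = 2.317 × 10⁻²⁰ kg·m/s.
KE = p²/(2m) = (2.317 × 10⁻²⁰)² / (2 × 6.645 × 10⁻²⁷) = 4.039 × 10⁻¹⁴ J = 252 keV.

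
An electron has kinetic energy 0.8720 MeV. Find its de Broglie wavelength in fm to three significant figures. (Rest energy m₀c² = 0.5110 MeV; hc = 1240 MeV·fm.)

λ = 965 fm

Total energy E = KE + m₀c² = 0.8720 + 0.5110 = 1.3830 MeV.
(pc)² = E² − (m₀c²)² = (1.3830)² − (0.5110)² = 1.652 MeV², so pc = 1.285 MeV.
λ = hc/(pc) = 1240 MeV·fm / 1.285 MeV = 965 fm.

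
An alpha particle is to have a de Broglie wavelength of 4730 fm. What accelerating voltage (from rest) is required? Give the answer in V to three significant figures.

V = 4.61 V

p = h/λ = 6.626 × 10⁻³⁴ / 4.730 × 10⁻¹² = 1.401 × 10⁻²² kg·m/s.
KE = p²/(2m) = 1.477 × 10⁻¹⁸ J.
V = KE/2e = 1.477 × 10⁻¹⁸ / (2 × 1.602 × 10⁻¹⁹) = 4.61 V.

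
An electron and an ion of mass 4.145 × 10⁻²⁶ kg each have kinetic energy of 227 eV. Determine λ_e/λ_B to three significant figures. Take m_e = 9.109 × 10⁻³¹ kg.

λ_e/λ_B = 213

At fixed KE, p = √(2mKE) so λ = h/p ∝ 1/√m.
λ_e/λ_B = √(m_B/m_e) = √(4.145 × 10⁻²⁶/9.109 × 10⁻³¹) = √(4.550 × 10⁴) = 213.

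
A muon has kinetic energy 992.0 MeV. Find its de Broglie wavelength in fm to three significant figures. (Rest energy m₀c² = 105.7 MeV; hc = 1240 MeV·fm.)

Total energy E = KE + m₀c² = 992.0 + 105.7 = 1097.7 MeV.
(pc)² = E² − (m₀c²)² = (1097.7)² − (105.7)² = 1.194 × 10⁶ MeV², so pc = 1093 MeV.
λ = hc/(pc) = 1240 MeV·fm / 1093 MeV = 1.13 fm.

λ = 1.13 fm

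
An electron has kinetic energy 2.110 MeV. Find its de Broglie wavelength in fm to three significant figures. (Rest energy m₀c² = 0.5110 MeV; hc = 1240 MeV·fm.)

Total energy E = KE + m₀c² = 2.110 + 0.5110 = 2.6210 MeV.
(pc)² = E² − (m₀c²)² = (2.6210)² − (0.5110)² = 6.609 MeV², so pc = 2.571 MeV.
λ = hc/(pc) = 1240 MeV·fm / 2.571 MeV = 482 fm.

λ = 482 fm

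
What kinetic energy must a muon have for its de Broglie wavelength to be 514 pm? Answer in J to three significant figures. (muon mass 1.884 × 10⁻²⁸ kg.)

p = h/λ = 6.626 × 10⁻³⁴ / 5.140 × 10⁻¹⁰ = 1.289 × 10⁻²⁴ kg·m/s.
KE = p²/(2m) = (1.289 × 10⁻²⁴)² / (2 × 1.884 × 10⁻²⁸) = 4.410 × 10⁻²¹ J = 4.41 × 10⁻²¹ J.

KE = 4.41 × 10⁻²¹ J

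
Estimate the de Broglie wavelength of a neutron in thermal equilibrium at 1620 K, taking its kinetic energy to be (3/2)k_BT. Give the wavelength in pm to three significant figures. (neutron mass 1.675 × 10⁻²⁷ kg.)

KE = (3/2)k_BT = 1.5 × 1.381 × 10⁻²³ × 1620 = 3.356 × 10⁻²⁰ J.
p = √(2mKE) = √(2 × 1.675 × 10⁻²⁷ × 3.356 × 10⁻²⁰) = 1.060 × 10⁻²³ kg·m/s.
λ = h/p = 6.25 × 10⁻¹¹ m = 62.5 pm.

λ = 62.5 pm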